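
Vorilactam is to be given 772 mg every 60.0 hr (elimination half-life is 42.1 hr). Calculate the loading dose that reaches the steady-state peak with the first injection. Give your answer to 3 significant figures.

k = ln 2 / 42.1 = 0.01646 hr⁻¹
Accumulation ratio R = 1 / (1 − e^(−kτ)) = 1 / (1 − e^(−0.01646×60.0)) = 1 / (1 − 0.3724) = 1.593
Loading dose = maintenance dose × R = 772 × 1.593 ≈ 1230 mg

1230 mg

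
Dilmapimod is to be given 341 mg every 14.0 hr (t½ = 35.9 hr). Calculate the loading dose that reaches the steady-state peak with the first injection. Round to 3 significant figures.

k = ln 2 / 35.9 = 0.01931 hr⁻¹
Accumulation ratio R = 1 / (1 − e^(−kτ)) = 1 / (1 − e^(−0.01931×14.0)) = 1 / (1 − 0.7631) = 4.222
Loading dose = maintenance dose × R = 341 × 4.222 ≈ 1440 mg

1440 mg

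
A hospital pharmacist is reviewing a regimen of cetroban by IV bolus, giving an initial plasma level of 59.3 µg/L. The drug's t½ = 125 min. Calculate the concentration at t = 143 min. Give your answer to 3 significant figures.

26.8 µg/L

k = ln 2 / 125 = 0.005545 min⁻¹
143 min is 1.144 half-lives, so C = 59.3 × (1/2)^1.144 = 59.3 × 0.4525 ≈ 26.8 µg/L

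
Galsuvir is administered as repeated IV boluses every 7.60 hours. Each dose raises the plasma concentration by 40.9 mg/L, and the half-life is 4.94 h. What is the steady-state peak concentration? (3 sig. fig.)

62.4 mg/L

k = ln 2 / 4.94 = 0.1403 h⁻¹
Fraction remaining after one interval: e^(−kτ) = e^(−0.1403 × 7.60) = 0.3443
R = 1 / (1 − 0.3443) = 1.525
Css,max = 40.9 × 1.525 ≈ 62.4 mg/L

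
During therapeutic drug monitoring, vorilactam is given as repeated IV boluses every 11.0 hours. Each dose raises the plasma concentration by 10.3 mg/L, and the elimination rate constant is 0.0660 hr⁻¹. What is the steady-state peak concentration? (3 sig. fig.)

Fraction remaining after one interval: e^(−kτ) = e^(−0.06600 × 11.0) = 0.4838
R = 1 / (1 − 0.4838) = 1.937
Css,max = 10.3 × 1.937 ≈ 20.0 mg/L

20.0 mg/L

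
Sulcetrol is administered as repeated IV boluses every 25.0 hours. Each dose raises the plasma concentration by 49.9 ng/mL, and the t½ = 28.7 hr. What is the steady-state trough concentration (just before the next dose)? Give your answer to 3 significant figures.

60.2 ng/mL

k = ln 2 / 28.7 = 0.02415 hr⁻¹
Fraction remaining after one interval: e^(−kτ) = e^(−0.02415 × 25.0) = 0.5467
R = 1 / (1 − 0.5467) = 2.206
Css,max = 49.9 × 2.206 = 110.1 ng/mL
Css,min = Css,max × e^(−kτ) = 110.1 × 0.5467 ≈ 60.2 ng/mL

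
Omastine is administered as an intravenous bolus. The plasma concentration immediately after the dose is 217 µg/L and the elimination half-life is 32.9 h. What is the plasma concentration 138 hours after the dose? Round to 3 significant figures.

11.9 µg/L

k = ln 2 / 32.9 = 0.02107 h⁻¹
C(t) = C₀ e^(−kt) = 217 × e^(−0.02107 × 138) = 217 × e^(−2.907) = 217 × 0.05462 ≈ 11.9 µg/L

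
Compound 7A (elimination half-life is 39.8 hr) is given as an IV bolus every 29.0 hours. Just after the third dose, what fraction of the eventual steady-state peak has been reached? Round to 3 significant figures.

0.780

k = ln 2 / 39.8 = 0.01742 hr⁻¹
f_n = 1 − e^(−nkτ) = 1 − e^(−3 × 0.01742 × 29.0) = 1 − e^(−1.515) = 1 − 0.2198 ≈ 0.780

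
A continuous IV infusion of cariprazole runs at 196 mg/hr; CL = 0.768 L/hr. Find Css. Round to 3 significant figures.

255 µg/mL

Css = infusion rate / CL = 196 / 0.768 ≈ 255 µg/mL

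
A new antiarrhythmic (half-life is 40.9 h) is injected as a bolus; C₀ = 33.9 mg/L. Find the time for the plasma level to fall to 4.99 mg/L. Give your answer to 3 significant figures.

k = ln 2 / 40.9 = 0.01695 h⁻¹
C(t) = C₀ e^(−kt)  ⇒  t = ln(C₀/C) / k
t = ln(33.9/4.99) / 0.01695 = 1.916 / 0.01695 ≈ 113 hours

113 hours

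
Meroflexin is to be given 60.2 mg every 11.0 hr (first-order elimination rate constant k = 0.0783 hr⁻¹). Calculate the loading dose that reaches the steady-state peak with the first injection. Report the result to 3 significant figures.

Accumulation ratio R = 1 / (1 − e^(−kτ)) = 1 / (1 − e^(−0.07830×11.0)) = 1 / (1 − 0.4226) = 1.732
Loading dose = maintenance dose × R = 60.2 × 1.732 ≈ 104 mg

104 mg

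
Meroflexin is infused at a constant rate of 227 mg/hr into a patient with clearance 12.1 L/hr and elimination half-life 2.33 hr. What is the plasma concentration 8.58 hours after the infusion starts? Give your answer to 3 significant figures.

Css = rate / CL = 227 / 12.1 = 18.76 µg/mL
k = ln 2 / 2.33 = 0.2975 hr⁻¹
C(t) = Css (1 − e^(−kt)) = 18.76 × (1 − e^(−2.552)) = 18.76 × 0.9221 ≈ 17.3 µg/mL

17.3 µg/mL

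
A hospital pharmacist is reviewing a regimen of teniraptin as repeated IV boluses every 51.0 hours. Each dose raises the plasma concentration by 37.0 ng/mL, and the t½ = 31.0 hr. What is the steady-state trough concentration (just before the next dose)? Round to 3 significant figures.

k = ln 2 / 31.0 = 0.02236 hr⁻¹
Fraction remaining after one interval: e^(−kτ) = e^(−0.02236 × 51.0) = 0.3197
R = 1 / (1 − 0.3197) = 1.470
Css,max = 37.0 × 1.470 = 54.39 ng/mL
Css,min = Css,max × e^(−kτ) = 54.39 × 0.3197 ≈ 17.4 ng/mL

17.4 ng/mL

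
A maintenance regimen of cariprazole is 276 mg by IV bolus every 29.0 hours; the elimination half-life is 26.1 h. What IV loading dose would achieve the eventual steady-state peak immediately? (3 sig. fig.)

514 mg

k = ln 2 / 26.1 = 0.02656 h⁻¹
Accumulation ratio R = 1 / (1 − e^(−kτ)) = 1 / (1 − e^(−0.02656×29.0)) = 1 / (1 − 0.4629) = 1.862
Loading dose = maintenance dose × R = 276 × 1.862 ≈ 514 mg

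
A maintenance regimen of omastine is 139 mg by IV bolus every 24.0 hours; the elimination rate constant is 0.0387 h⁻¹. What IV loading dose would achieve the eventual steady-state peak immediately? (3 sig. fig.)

230 mg

Accumulation ratio R = 1 / (1 − e^(−kτ)) = 1 / (1 − e^(−0.03870×24.0)) = 1 / (1 − 0.3950) = 1.653
Loading dose = maintenance dose × R = 139 × 1.653 ≈ 230 mg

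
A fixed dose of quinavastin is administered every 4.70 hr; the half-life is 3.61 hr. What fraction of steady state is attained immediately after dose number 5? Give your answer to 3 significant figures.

0.989

k = ln 2 / 3.61 = 0.1920 hr⁻¹
f_n = 1 − e^(−nkτ) = 1 − e^(−5 × 0.1920 × 4.70) = 1 − e^(−4.512) = 1 − 0.01097 ≈ 0.989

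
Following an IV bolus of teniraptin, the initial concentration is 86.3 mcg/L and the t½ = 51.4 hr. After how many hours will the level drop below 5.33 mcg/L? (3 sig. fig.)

206 hours

k = ln 2 / 51.4 = 0.01349 hr⁻¹
C(t) = C₀ e^(−kt)  ⇒  t = ln(C₀/C) / k
t = ln(86.3/5.33) / 0.01349 = 2.784 / 0.01349 ≈ 206 hours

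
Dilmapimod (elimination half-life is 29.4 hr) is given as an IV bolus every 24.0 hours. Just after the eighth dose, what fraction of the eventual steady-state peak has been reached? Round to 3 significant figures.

k = ln 2 / 29.4 = 0.02358 hr⁻¹
f_n = 1 − e^(−nkτ) = 1 − e^(−8 × 0.02358 × 24.0) = 1 − e^(−4.527) = 1 − 0.01082 ≈ 0.989

0.989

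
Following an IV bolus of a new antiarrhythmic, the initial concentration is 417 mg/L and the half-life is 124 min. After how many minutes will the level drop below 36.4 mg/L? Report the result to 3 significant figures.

436 minutes

k = ln 2 / 124 = 0.005590 min⁻¹
C(t) = C₀ e^(−kt)  ⇒  t = ln(C₀/C) / k
t = ln(417/36.4) / 0.005590 = 2.439 / 0.005590 ≈ 436 minutes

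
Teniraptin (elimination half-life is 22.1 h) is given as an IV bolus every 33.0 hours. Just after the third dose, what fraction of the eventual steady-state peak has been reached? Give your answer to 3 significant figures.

0.955

k = ln 2 / 22.1 = 0.03136 h⁻¹
f_n = 1 − e^(−nkτ) = 1 − e^(−3 × 0.03136 × 33.0) = 1 − e^(−3.105) = 1 − 0.04482 ≈ 0.955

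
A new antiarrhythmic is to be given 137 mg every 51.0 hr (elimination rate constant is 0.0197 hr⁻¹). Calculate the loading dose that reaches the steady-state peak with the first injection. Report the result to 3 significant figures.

Accumulation ratio R = 1 / (1 − e^(−kτ)) = 1 / (1 − e^(−0.01970×51.0)) = 1 / (1 − 0.3662) = 1.578
Loading dose = maintenance dose × R = 137 × 1.578 ≈ 216 mg

216 mg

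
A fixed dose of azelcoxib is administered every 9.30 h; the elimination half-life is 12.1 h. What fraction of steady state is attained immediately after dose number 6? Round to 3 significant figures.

k = ln 2 / 12.1 = 0.05728 h⁻¹
f_n = 1 − e^(−nkτ) = 1 − e^(−6 × 0.05728 × 9.30) = 1 − e^(−3.196) = 1 − 0.04091 ≈ 0.959

0.959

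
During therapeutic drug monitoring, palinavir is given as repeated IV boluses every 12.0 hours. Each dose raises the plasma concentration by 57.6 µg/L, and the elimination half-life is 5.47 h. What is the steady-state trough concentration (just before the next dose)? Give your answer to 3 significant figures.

16.1 µg/L

k = ln 2 / 5.47 = 0.1267 h⁻¹
Fraction remaining after one interval: e^(−kτ) = e^(−0.1267 × 12.0) = 0.2186
R = 1 / (1 − 0.2186) = 1.280
Css,max = 57.6 × 1.280 = 73.71 µg/L
Css,min = Css,max × e^(−kτ) = 73.71 × 0.2186 ≈ 16.1 µg/L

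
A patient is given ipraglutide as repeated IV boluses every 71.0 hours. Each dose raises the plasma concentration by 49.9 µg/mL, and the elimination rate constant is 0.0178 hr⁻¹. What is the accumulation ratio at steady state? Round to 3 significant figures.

Fraction remaining after one interval: e^(−kτ) = e^(−0.01780 × 71.0) = 0.2826
R = 1 / (1 − 0.2826) = 1 / 0.7174 ≈ 1.39

1.39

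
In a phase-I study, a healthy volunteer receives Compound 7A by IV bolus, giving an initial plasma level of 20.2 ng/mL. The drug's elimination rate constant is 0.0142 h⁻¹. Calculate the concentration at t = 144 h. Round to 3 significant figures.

C(t) = C₀ e^(−kt) = 20.2 × e^(−0.01420 × 144) = 20.2 × e^(−2.045) = 20.2 × 0.1294 ≈ 2.61 ng/mL

2.61 ng/mL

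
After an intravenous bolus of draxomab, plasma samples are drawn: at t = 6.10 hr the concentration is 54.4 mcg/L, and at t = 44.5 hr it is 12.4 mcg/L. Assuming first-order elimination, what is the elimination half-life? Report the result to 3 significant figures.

k = ln(C₁/C₂) / (t₂ − t₁) = ln(54.4/12.4) / (44.5 − 6.10)
  = 1.479 / 38.40 = 0.03851 hr⁻¹
t½ = ln 2 / k = ln 2 / 0.03851 ≈ 18.0 hours

18.0 hours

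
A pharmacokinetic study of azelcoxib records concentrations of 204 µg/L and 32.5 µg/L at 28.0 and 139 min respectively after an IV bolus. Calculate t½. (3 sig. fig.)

k = ln(C₁/C₂) / (t₂ − t₁) = ln(204/32.5) / (139 − 28.0)
  = 1.837 / 111.0 = 0.01655 min⁻¹
t½ = ln 2 / k = ln 2 / 0.01655 ≈ 41.9 minutes

41.9 minutes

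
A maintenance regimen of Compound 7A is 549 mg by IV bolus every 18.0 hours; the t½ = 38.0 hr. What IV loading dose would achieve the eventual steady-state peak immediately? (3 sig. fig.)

1960 mg

k = ln 2 / 38.0 = 0.01824 hr⁻¹
Accumulation ratio R = 1 / (1 − e^(−kτ)) = 1 / (1 − e^(−0.01824×18.0)) = 1 / (1 − 0.7201) = 3.573
Loading dose = maintenance dose × R = 549 × 3.573 ≈ 1960 mg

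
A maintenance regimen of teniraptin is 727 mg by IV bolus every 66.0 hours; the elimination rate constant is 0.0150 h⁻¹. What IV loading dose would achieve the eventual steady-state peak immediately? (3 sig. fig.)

Accumulation ratio R = 1 / (1 − e^(−kτ)) = 1 / (1 − e^(−0.01500×66.0)) = 1 / (1 − 0.3716) = 1.591
Loading dose = maintenance dose × R = 727 × 1.591 ≈ 1160 mg

1160 mg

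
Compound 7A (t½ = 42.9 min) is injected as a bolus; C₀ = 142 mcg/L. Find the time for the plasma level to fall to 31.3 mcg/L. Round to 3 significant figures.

k = ln 2 / 42.9 = 0.01616 min⁻¹
C(t) = C₀ e^(−kt)  ⇒  t = ln(C₀/C) / k
t = ln(142/31.3) / 0.01616 = 1.512 / 0.01616 ≈ 93.6 minutes

93.6 minutes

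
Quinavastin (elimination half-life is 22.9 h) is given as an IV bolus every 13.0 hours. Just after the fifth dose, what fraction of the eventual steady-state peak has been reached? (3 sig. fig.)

0.860

k = ln 2 / 22.9 = 0.03027 h⁻¹
f_n = 1 − e^(−nkτ) = 1 − e^(−5 × 0.03027 × 13.0) = 1 − e^(−1.967) = 1 − 0.1398 ≈ 0.860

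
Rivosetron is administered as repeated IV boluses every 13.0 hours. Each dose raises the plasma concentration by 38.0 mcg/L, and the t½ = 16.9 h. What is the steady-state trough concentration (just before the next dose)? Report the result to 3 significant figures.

53.9 mcg/L

k = ln 2 / 16.9 = 0.04101 h⁻¹
Fraction remaining after one interval: e^(−kτ) = e^(−0.04101 × 13.0) = 0.5867
R = 1 / (1 − 0.5867) = 2.420
Css,max = 38.0 × 2.420 = 91.95 mcg/L
Css,min = Css,max × e^(−kτ) = 91.95 × 0.5867 ≈ 53.9 mcg/L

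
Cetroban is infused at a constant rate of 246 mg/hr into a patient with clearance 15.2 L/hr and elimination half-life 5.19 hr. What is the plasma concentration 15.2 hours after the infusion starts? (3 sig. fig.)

Css = rate / CL = 246 / 15.2 = 16.18 µg/mL
k = ln 2 / 5.19 = 0.1336 hr⁻¹
C(t) = Css (1 − e^(−kt)) = 16.18 × (1 − e^(−2.030)) = 16.18 × 0.8687 ≈ 14.1 µg/mL

14.1 µg/mL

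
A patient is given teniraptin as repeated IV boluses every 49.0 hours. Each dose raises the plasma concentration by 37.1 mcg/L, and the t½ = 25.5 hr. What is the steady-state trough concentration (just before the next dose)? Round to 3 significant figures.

13.3 mcg/L

k = ln 2 / 25.5 = 0.02718 hr⁻¹
Fraction remaining after one interval: e^(−kτ) = e^(−0.02718 × 49.0) = 0.2640
R = 1 / (1 − 0.2640) = 1.359
Css,max = 37.1 × 1.359 = 50.41 mcg/L
Css,min = Css,max × e^(−kτ) = 50.41 × 0.2640 ≈ 13.3 mcg/L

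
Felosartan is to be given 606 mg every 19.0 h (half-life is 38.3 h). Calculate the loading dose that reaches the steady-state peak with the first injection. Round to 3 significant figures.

2080 mg

k = ln 2 / 38.3 = 0.01810 h⁻¹
Accumulation ratio R = 1 / (1 − e^(−kτ)) = 1 / (1 − e^(−0.01810×19.0)) = 1 / (1 − 0.7090) = 3.437
Loading dose = maintenance dose × R = 606 × 3.437 ≈ 2080 mg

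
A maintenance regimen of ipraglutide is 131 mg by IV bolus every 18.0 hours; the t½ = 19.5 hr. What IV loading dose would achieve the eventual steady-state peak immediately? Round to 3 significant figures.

277 mg

k = ln 2 / 19.5 = 0.03555 hr⁻¹
Accumulation ratio R = 1 / (1 − e^(−kτ)) = 1 / (1 − e^(−0.03555×18.0)) = 1 / (1 − 0.5274) = 2.116
Loading dose = maintenance dose × R = 131 × 2.116 ≈ 277 mg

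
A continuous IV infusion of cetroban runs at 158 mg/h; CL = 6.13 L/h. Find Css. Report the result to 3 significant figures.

25.8 µg/mL

Css = infusion rate / CL = 158 / 6.13 ≈ 25.8 µg/mL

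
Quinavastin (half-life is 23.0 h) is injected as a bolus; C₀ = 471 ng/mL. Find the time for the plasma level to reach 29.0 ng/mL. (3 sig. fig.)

92.5 hours

k = ln 2 / 23.0 = 0.03014 h⁻¹
C(t) = C₀ e^(−kt)  ⇒  t = ln(C₀/C) / k
t = ln(471/29.0) / 0.03014 = 2.788 / 0.03014 ≈ 92.5 hours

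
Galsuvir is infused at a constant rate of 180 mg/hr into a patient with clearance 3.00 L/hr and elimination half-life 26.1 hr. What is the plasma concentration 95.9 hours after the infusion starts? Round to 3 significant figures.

55.3 µg/mL

Css = rate / CL = 180 / 3.00 = 60.00 µg/mL
k = ln 2 / 26.1 = 0.02656 hr⁻¹
C(t) = Css (1 − e^(−kt)) = 60.00 × (1 − e^(−2.547)) = 60.00 × 0.9217 ≈ 55.3 µg/mL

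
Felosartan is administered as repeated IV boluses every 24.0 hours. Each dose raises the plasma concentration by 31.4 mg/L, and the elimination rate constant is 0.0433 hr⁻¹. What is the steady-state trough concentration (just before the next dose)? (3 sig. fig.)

Fraction remaining after one interval: e^(−kτ) = e^(−0.04330 × 24.0) = 0.3537
R = 1 / (1 − 0.3537) = 1.547
Css,max = 31.4 × 1.547 = 48.59 mg/L
Css,min = Css,max × e^(−kτ) = 48.59 × 0.3537 ≈ 17.2 mg/L

17.2 mg/L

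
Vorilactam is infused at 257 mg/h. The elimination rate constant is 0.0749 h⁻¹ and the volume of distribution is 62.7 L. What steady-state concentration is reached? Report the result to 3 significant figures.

54.7 µg/mL

CL = k · V = 0.0749 × 62.7 = 4.696 L/h
Css = rate / CL = 257 / 4.696 ≈ 54.7 µg/mL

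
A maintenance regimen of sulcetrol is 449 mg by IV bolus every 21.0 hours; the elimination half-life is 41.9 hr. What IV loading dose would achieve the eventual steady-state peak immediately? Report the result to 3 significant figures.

k = ln 2 / 41.9 = 0.01654 hr⁻¹
Accumulation ratio R = 1 / (1 − e^(−kτ)) = 1 / (1 − e^(−0.01654×21.0)) = 1 / (1 − 0.7065) = 3.407
Loading dose = maintenance dose × R = 449 × 3.407 ≈ 1530 mg

1530 mg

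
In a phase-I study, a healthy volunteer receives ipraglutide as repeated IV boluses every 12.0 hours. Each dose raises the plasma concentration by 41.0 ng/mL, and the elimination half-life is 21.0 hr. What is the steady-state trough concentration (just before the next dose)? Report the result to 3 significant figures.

84.4 ng/mL

k = ln 2 / 21.0 = 0.03301 hr⁻¹
Fraction remaining after one interval: e^(−kτ) = e^(−0.03301 × 12.0) = 0.6730
R = 1 / (1 − 0.6730) = 3.058
Css,max = 41.0 × 3.058 = 125.4 ng/mL
Css,min = Css,max × e^(−kτ) = 125.4 × 0.6730 ≈ 84.4 ng/mL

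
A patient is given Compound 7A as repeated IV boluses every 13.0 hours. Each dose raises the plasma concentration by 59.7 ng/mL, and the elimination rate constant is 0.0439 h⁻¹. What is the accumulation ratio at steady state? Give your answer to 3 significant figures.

2.30

Fraction remaining after one interval: e^(−kτ) = e^(−0.04390 × 13.0) = 0.5651
R = 1 / (1 − 0.5651) = 1 / 0.4349 ≈ 2.30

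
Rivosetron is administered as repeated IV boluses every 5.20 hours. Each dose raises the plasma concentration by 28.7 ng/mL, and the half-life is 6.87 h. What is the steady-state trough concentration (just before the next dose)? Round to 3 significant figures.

41.6 ng/mL

k = ln 2 / 6.87 = 0.1009 h⁻¹
Fraction remaining after one interval: e^(−kτ) = e^(−0.1009 × 5.20) = 0.5918
R = 1 / (1 − 0.5918) = 2.450
Css,max = 28.7 × 2.450 = 70.30 ng/mL
Css,min = Css,max × e^(−kτ) = 70.30 × 0.5918 ≈ 41.6 ng/mL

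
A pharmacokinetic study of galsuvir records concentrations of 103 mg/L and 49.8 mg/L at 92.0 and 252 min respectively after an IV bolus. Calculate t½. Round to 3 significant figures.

153 minutes

k = ln(C₁/C₂) / (t₂ − t₁) = ln(103/49.8) / (252 − 92.0)
  = 0.7267 / 160.0 = 0.004542 min⁻¹
t½ = ln 2 / k = ln 2 / 0.004542 ≈ 153 minutes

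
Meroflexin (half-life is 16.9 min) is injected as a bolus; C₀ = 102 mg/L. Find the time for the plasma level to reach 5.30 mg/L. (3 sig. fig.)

72.1 minutes

k = ln 2 / 16.9 = 0.04101 min⁻¹
C(t) = C₀ e^(−kt)  ⇒  t = ln(C₀/C) / k
t = ln(102/5.30) / 0.04101 = 2.957 / 0.04101 ≈ 72.1 minutes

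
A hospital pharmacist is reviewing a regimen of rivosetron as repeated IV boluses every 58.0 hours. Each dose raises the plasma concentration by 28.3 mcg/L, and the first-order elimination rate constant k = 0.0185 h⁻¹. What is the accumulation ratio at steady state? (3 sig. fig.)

Fraction remaining after one interval: e^(−kτ) = e^(−0.01850 × 58.0) = 0.3420
R = 1 / (1 − 0.3420) = 1 / 0.6580 ≈ 1.52

1.52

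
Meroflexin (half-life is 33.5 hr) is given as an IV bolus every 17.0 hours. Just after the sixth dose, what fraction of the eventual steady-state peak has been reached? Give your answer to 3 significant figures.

0.879

k = ln 2 / 33.5 = 0.02069 hr⁻¹
f_n = 1 − e^(−nkτ) = 1 − e^(−6 × 0.02069 × 17.0) = 1 − e^(−2.110) = 1 − 0.1212 ≈ 0.879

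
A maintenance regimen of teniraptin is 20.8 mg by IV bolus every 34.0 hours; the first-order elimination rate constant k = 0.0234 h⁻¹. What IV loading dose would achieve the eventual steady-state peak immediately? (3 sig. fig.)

Accumulation ratio R = 1 / (1 − e^(−kτ)) = 1 / (1 − e^(−0.02340×34.0)) = 1 / (1 − 0.4513) = 1.823
Loading dose = maintenance dose × R = 20.8 × 1.823 ≈ 37.9 mg

37.9 mg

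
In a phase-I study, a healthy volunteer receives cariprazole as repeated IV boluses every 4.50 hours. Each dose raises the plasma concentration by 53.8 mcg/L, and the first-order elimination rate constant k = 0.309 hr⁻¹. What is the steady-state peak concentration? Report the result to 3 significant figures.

Fraction remaining after one interval: e^(−kτ) = e^(−0.3090 × 4.50) = 0.2490
R = 1 / (1 − 0.2490) = 1.331
Css,max = 53.8 × 1.331 ≈ 71.6 mcg/L

71.6 mcg/L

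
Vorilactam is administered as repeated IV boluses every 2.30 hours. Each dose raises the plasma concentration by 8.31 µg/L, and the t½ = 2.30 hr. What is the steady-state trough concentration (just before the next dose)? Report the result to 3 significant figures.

8.31 µg/L

k = ln 2 / 2.30 = 0.3014 hr⁻¹
Fraction remaining after one interval: e^(−kτ) = e^(−0.3014 × 2.30) = 0.5000
R = 1 / (1 − 0.5000) = 2.000
Css,max = 8.31 × 2.000 = 16.62 µg/L
Css,min = Css,max × e^(−kτ) = 16.62 × 0.5000 ≈ 8.31 µg/L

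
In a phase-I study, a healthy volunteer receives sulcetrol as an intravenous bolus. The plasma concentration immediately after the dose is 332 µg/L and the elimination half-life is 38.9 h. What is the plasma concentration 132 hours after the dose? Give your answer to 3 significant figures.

31.6 µg/L

k = ln 2 / 38.9 = 0.01782 h⁻¹
132 h is 3.393 half-lives, so C = 332 × (1/2)^3.393 = 332 × 0.09517 ≈ 31.6 µg/L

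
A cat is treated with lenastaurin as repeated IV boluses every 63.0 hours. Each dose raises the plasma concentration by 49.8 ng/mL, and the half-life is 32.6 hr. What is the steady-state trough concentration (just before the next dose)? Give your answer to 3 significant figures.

k = ln 2 / 32.6 = 0.02126 hr⁻¹
Fraction remaining after one interval: e^(−kτ) = e^(−0.02126 × 63.0) = 0.2620
R = 1 / (1 − 0.2620) = 1.355
Css,max = 49.8 × 1.355 = 67.48 ng/mL
Css,min = Css,max × e^(−kτ) = 67.48 × 0.2620 ≈ 17.7 ng/mL

17.7 ng/mL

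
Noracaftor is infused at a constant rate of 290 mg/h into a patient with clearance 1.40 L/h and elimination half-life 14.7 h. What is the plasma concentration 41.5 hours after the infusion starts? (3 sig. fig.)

178 µg/mL

Css = rate / CL = 290 / 1.40 = 207.1 µg/mL
k = ln 2 / 14.7 = 0.04715 h⁻¹
C(t) = Css (1 − e^(−kt)) = 207.1 × (1 − e^(−1.957)) = 207.1 × 0.8587 ≈ 178 µg/mL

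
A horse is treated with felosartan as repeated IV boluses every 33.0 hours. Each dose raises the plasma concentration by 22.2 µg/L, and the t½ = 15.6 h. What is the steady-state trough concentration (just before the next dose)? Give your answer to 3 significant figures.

k = ln 2 / 15.6 = 0.04443 h⁻¹
Fraction remaining after one interval: e^(−kτ) = e^(−0.04443 × 33.0) = 0.2308
R = 1 / (1 − 0.2308) = 1.300
Css,max = 22.2 × 1.300 = 28.86 µg/L
Css,min = Css,max × e^(−kτ) = 28.86 × 0.2308 ≈ 6.66 µg/L

6.66 µg/L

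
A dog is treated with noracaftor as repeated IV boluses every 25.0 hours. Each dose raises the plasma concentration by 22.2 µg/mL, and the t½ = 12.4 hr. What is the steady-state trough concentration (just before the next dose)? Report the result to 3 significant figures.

7.29 µg/mL

k = ln 2 / 12.4 = 0.05590 hr⁻¹
Fraction remaining after one interval: e^(−kτ) = e^(−0.05590 × 25.0) = 0.2472
R = 1 / (1 − 0.2472) = 1.328
Css,max = 22.2 × 1.328 = 29.49 µg/mL
Css,min = Css,max × e^(−kτ) = 29.49 × 0.2472 ≈ 7.29 µg/mL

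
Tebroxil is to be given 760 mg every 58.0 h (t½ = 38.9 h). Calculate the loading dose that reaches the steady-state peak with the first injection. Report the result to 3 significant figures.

k = ln 2 / 38.9 = 0.01782 h⁻¹
Accumulation ratio R = 1 / (1 − e^(−kτ)) = 1 / (1 − e^(−0.01782×58.0)) = 1 / (1 − 0.3558) = 1.552
Loading dose = maintenance dose × R = 760 × 1.552 ≈ 1180 mg

1180 mg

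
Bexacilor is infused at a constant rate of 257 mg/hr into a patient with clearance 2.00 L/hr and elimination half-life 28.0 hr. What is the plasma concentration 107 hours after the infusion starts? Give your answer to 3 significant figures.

119 mg/L

Css = rate / CL = 257 / 2.00 = 128.5 mg/L
k = ln 2 / 28.0 = 0.02476 hr⁻¹
C(t) = Css (1 − e^(−kt)) = 128.5 × (1 − e^(−2.649)) = 128.5 × 0.9293 ≈ 119 mg/L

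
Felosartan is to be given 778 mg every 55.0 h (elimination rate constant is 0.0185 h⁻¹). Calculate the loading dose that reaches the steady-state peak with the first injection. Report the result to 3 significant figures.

1220 mg

Accumulation ratio R = 1 / (1 − e^(−kτ)) = 1 / (1 − e^(−0.01850×55.0)) = 1 / (1 − 0.3615) = 1.566
Loading dose = maintenance dose × R = 778 × 1.566 ≈ 1220 mg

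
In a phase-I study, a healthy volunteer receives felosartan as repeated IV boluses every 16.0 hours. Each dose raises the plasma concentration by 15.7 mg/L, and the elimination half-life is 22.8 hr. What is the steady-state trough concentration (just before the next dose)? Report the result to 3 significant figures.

k = ln 2 / 22.8 = 0.03040 hr⁻¹
Fraction remaining after one interval: e^(−kτ) = e^(−0.03040 × 16.0) = 0.6148
R = 1 / (1 − 0.6148) = 2.596
Css,max = 15.7 × 2.596 = 40.76 mg/L
Css,min = Css,max × e^(−kτ) = 40.76 × 0.6148 ≈ 25.1 mg/L

25.1 mg/L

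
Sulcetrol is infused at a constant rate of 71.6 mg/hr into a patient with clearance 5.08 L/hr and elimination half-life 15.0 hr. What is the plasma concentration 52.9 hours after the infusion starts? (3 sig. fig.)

12.9 µg/mL

Css = rate / CL = 71.6 / 5.08 = 14.09 µg/mL
k = ln 2 / 15.0 = 0.04621 hr⁻¹
C(t) = Css (1 − e^(−kt)) = 14.09 × (1 − e^(−2.444)) = 14.09 × 0.9132 ≈ 12.9 µg/mL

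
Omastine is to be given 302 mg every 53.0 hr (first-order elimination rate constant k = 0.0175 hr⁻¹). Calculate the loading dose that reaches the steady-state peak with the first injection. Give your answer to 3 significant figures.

Accumulation ratio R = 1 / (1 − e^(−kτ)) = 1 / (1 − e^(−0.01750×53.0)) = 1 / (1 − 0.3955) = 1.654
Loading dose = maintenance dose × R = 302 × 1.654 ≈ 500 mg

500 mg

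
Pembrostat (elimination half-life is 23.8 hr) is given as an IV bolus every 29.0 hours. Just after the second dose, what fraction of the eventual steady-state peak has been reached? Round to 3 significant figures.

0.815

k = ln 2 / 23.8 = 0.02912 hr⁻¹
f_n = 1 − e^(−nkτ) = 1 − e^(−2 × 0.02912 × 29.0) = 1 − e^(−1.689) = 1 − 0.1847 ≈ 0.815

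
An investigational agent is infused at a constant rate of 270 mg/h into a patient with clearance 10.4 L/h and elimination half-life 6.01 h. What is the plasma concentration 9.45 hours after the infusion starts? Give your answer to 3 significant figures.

17.2 mg/L

Css = rate / CL = 270 / 10.4 = 25.96 mg/L
k = ln 2 / 6.01 = 0.1153 h⁻¹
C(t) = Css (1 − e^(−kt)) = 25.96 × (1 − e^(−1.090)) = 25.96 × 0.6637 ≈ 17.2 mg/L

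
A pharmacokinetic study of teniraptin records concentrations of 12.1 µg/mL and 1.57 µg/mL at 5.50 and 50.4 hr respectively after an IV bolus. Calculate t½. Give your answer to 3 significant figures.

15.2 hours

k = ln(C₁/C₂) / (t₂ − t₁) = ln(12.1/1.57) / (50.4 − 5.50)
  = 2.042 / 44.90 = 0.04548 hr⁻¹
t½ = ln 2 / k = ln 2 / 0.04548 ≈ 15.2 hours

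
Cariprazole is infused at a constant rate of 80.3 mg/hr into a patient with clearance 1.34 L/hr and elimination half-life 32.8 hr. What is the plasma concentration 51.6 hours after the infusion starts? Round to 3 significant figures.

Css = rate / CL = 80.3 / 1.34 = 59.93 mg/L
k = ln 2 / 32.8 = 0.02113 hr⁻¹
C(t) = Css (1 − e^(−kt)) = 59.93 × (1 − e^(−1.090)) = 59.93 × 0.6639 ≈ 39.8 mg/L

39.8 mg/L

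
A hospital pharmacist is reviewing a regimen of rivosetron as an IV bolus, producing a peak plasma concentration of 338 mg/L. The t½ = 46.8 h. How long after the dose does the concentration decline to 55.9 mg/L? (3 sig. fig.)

121 hours

k = ln 2 / 46.8 = 0.01481 h⁻¹
C(t) = C₀ e^(−kt)  ⇒  t = ln(C₀/C) / k
t = ln(338/55.9) / 0.01481 = 1.799 / 0.01481 ≈ 121 hours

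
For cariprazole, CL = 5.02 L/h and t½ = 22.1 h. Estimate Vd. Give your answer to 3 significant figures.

160 L

k = ln 2 / t½ = ln 2 / 22.1 = 0.03136 h⁻¹
V = CL / k = 5.02 / 0.03136 ≈ 160 L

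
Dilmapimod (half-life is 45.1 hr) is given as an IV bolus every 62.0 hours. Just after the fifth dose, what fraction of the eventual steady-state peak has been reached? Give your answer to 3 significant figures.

0.991

k = ln 2 / 45.1 = 0.01537 hr⁻¹
f_n = 1 − e^(−nkτ) = 1 − e^(−5 × 0.01537 × 62.0) = 1 − e^(−4.764) = 1 − 0.008528 ≈ 0.991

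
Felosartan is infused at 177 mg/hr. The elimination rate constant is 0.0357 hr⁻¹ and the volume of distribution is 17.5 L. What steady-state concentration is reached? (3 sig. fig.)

CL = k · V = 0.0357 × 17.5 = 0.6248 L/hr
Css = rate / CL = 177 / 0.6248 ≈ 283 mg/L

283 mg/L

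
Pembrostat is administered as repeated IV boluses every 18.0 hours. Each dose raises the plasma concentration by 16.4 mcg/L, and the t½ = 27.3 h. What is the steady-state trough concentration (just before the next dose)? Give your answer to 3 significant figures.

28.3 mcg/L

k = ln 2 / 27.3 = 0.02539 h⁻¹
Fraction remaining after one interval: e^(−kτ) = e^(−0.02539 × 18.0) = 0.6332
R = 1 / (1 − 0.6332) = 2.726
Css,max = 16.4 × 2.726 = 44.71 mcg/L
Css,min = Css,max × e^(−kτ) = 44.71 × 0.6332 ≈ 28.3 mcg/L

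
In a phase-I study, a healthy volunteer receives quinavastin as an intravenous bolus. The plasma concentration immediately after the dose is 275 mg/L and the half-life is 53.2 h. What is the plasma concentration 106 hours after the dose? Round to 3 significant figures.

69.1 mg/L

k = ln 2 / 53.2 = 0.01303 h⁻¹
C(t) = C₀ e^(−kt) = 275 × e^(−0.01303 × 106) = 275 × e^(−1.381) = 275 × 0.2513 ≈ 69.1 mg/L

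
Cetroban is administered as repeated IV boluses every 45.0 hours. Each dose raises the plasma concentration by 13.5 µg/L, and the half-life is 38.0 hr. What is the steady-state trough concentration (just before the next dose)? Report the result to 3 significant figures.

10.6 µg/L

k = ln 2 / 38.0 = 0.01824 hr⁻¹
Fraction remaining after one interval: e^(−kτ) = e^(−0.01824 × 45.0) = 0.4401
R = 1 / (1 − 0.4401) = 1.786
Css,max = 13.5 × 1.786 = 24.11 µg/L
Css,min = Css,max × e^(−kτ) = 24.11 × 0.4401 ≈ 10.6 µg/L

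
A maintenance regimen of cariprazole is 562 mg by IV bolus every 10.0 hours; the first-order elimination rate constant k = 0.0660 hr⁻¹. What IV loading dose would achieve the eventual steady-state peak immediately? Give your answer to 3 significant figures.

1160 mg

Accumulation ratio R = 1 / (1 − e^(−kτ)) = 1 / (1 − e^(−0.06600×10.0)) = 1 / (1 − 0.5169) = 2.070
Loading dose = maintenance dose × R = 562 × 2.070 ≈ 1160 mg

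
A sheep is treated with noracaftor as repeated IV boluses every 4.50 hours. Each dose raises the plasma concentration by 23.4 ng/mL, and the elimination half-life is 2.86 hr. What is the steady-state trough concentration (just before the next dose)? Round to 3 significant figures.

11.8 ng/mL

k = ln 2 / 2.86 = 0.2424 hr⁻¹
Fraction remaining after one interval: e^(−kτ) = e^(−0.2424 × 4.50) = 0.3360
R = 1 / (1 − 0.3360) = 1.506
Css,max = 23.4 × 1.506 = 35.24 ng/mL
Css,min = Css,max × e^(−kτ) = 35.24 × 0.3360 ≈ 11.8 ng/mL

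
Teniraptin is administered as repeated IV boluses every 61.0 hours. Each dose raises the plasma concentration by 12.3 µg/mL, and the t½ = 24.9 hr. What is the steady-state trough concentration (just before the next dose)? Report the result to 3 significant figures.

2.76 µg/mL

k = ln 2 / 24.9 = 0.02784 hr⁻¹
Fraction remaining after one interval: e^(−kτ) = e^(−0.02784 × 61.0) = 0.1830
R = 1 / (1 − 0.1830) = 1.224
Css,max = 12.3 × 1.224 = 15.06 µg/mL
Css,min = Css,max × e^(−kτ) = 15.06 × 0.1830 ≈ 2.76 µg/mL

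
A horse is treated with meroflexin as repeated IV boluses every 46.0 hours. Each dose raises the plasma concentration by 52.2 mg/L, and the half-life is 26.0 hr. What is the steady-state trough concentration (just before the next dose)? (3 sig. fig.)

21.7 mg/L

k = ln 2 / 26.0 = 0.02666 hr⁻¹
Fraction remaining after one interval: e^(−kτ) = e^(−0.02666 × 46.0) = 0.2934
R = 1 / (1 − 0.2934) = 1.415
Css,max = 52.2 × 1.415 = 73.87 mg/L
Css,min = Css,max × e^(−kτ) = 73.87 × 0.2934 ≈ 21.7 mg/L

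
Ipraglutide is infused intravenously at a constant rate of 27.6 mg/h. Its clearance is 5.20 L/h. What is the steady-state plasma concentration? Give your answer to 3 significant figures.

5.31 µg/mL

Css = infusion rate / CL = 27.6 / 5.20 ≈ 5.31 µg/mL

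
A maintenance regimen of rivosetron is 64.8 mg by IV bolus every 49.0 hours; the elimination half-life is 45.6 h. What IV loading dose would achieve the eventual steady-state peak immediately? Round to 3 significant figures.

123 mg

k = ln 2 / 45.6 = 0.01520 h⁻¹
Accumulation ratio R = 1 / (1 − e^(−kτ)) = 1 / (1 − e^(−0.01520×49.0)) = 1 / (1 − 0.4748) = 1.904
Loading dose = maintenance dose × R = 64.8 × 1.904 ≈ 123 mg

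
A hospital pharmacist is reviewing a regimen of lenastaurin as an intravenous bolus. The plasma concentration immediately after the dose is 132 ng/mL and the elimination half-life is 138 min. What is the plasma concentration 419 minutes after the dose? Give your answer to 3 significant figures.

k = ln 2 / 138 = 0.005023 min⁻¹
C(t) = C₀ e^(−kt) = 132 × e^(−0.005023 × 419) = 132 × e^(−2.105) = 132 × 0.1219 ≈ 16.1 ng/mL

16.1 ng/mL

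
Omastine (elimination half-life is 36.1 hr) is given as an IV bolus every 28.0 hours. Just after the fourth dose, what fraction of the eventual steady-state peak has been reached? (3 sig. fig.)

k = ln 2 / 36.1 = 0.01920 hr⁻¹
f_n = 1 − e^(−nkτ) = 1 − e^(−4 × 0.01920 × 28.0) = 1 − e^(−2.150) = 1 − 0.1164 ≈ 0.884

0.884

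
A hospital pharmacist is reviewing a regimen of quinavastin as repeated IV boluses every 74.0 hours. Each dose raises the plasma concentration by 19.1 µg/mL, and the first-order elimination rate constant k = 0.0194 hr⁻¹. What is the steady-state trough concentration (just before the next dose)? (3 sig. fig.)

Fraction remaining after one interval: e^(−kτ) = e^(−0.01940 × 74.0) = 0.2380
R = 1 / (1 − 0.2380) = 1.312
Css,max = 19.1 × 1.312 = 25.06 µg/mL
Css,min = Css,max × e^(−kτ) = 25.06 × 0.2380 ≈ 5.96 µg/mL

5.96 µg/mL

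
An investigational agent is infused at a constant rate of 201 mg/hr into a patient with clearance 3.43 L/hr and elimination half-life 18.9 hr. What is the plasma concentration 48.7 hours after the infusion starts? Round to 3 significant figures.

Css = rate / CL = 201 / 3.43 = 58.60 µg/mL
k = ln 2 / 18.9 = 0.03667 hr⁻¹
C(t) = Css (1 − e^(−kt)) = 58.60 × (1 − e^(−1.786)) = 58.60 × 0.8324 ≈ 48.8 µg/mL

48.8 µg/mL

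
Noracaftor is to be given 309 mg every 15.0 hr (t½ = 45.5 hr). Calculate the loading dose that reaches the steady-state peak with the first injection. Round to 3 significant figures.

1510 mg

k = ln 2 / 45.5 = 0.01523 hr⁻¹
Accumulation ratio R = 1 / (1 − e^(−kτ)) = 1 / (1 − e^(−0.01523×15.0)) = 1 / (1 − 0.7957) = 4.895
Loading dose = maintenance dose × R = 309 × 4.895 ≈ 1510 mg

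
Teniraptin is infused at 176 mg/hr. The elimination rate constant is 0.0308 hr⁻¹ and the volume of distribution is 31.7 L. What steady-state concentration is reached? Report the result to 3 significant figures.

180 mg/L

CL = k · V = 0.0308 × 31.7 = 0.9764 L/hr
Css = rate / CL = 176 / 0.9764 ≈ 180 mg/L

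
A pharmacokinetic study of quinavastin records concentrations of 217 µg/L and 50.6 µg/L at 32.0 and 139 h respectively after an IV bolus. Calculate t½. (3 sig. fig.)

k = ln(C₁/C₂) / (t₂ − t₁) = ln(217/50.6) / (139 − 32.0)
  = 1.456 / 107.0 = 0.01361 h⁻¹
t½ = ln 2 / k = ln 2 / 0.01361 ≈ 50.9 hours

50.9 hours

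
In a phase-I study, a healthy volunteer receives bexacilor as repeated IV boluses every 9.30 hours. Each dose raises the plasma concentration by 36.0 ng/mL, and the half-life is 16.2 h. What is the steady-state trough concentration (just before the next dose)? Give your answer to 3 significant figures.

73.7 ng/mL

k = ln 2 / 16.2 = 0.04279 h⁻¹
Fraction remaining after one interval: e^(−kτ) = e^(−0.04279 × 9.30) = 0.6717
R = 1 / (1 − 0.6717) = 3.046
Css,max = 36.0 × 3.046 = 109.7 ng/mL
Css,min = Css,max × e^(−kτ) = 109.7 × 0.6717 ≈ 73.7 ng/mL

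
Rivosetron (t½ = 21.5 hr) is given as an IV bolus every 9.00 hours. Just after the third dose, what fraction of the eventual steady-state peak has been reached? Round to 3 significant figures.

k = ln 2 / 21.5 = 0.03224 hr⁻¹
f_n = 1 − e^(−nkτ) = 1 − e^(−3 × 0.03224 × 9.00) = 1 − e^(−0.8705) = 1 − 0.4188 ≈ 0.581

0.581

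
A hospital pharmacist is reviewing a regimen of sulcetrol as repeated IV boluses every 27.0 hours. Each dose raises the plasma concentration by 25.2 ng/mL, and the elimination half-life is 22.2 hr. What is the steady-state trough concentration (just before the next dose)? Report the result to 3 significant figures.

k = ln 2 / 22.2 = 0.03122 hr⁻¹
Fraction remaining after one interval: e^(−kτ) = e^(−0.03122 × 27.0) = 0.4304
R = 1 / (1 − 0.4304) = 1.756
Css,max = 25.2 × 1.756 = 44.24 ng/mL
Css,min = Css,max × e^(−kτ) = 44.24 × 0.4304 ≈ 19.0 ng/mL

19.0 ng/mL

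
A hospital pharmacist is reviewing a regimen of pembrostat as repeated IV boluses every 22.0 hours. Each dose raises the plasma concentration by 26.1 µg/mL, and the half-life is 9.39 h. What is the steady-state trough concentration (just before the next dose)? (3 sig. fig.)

k = ln 2 / 9.39 = 0.07382 h⁻¹
Fraction remaining after one interval: e^(−kτ) = e^(−0.07382 × 22.0) = 0.1971
R = 1 / (1 − 0.1971) = 1.246
Css,max = 26.1 × 1.246 = 32.51 µg/mL
Css,min = Css,max × e^(−kτ) = 32.51 × 0.1971 ≈ 6.41 µg/mL

6.41 µg/mL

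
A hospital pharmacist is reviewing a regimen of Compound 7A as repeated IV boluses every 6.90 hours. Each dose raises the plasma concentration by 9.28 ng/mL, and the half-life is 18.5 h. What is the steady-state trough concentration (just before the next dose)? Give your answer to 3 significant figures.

31.5 ng/mL

k = ln 2 / 18.5 = 0.03747 h⁻¹
Fraction remaining after one interval: e^(−kτ) = e^(−0.03747 × 6.90) = 0.7722
R = 1 / (1 − 0.7722) = 4.390
Css,max = 9.28 × 4.390 = 40.74 ng/mL
Css,min = Css,max × e^(−kτ) = 40.74 × 0.7722 ≈ 31.5 ng/mL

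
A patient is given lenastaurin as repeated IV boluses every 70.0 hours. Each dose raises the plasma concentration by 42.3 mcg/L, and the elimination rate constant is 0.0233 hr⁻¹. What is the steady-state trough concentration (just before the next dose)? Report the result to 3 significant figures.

10.3 mcg/L

Fraction remaining after one interval: e^(−kτ) = e^(−0.02330 × 70.0) = 0.1957
R = 1 / (1 − 0.1957) = 1.243
Css,max = 42.3 × 1.243 = 52.59 mcg/L
Css,min = Css,max × e^(−kτ) = 52.59 × 0.1957 ≈ 10.3 mcg/L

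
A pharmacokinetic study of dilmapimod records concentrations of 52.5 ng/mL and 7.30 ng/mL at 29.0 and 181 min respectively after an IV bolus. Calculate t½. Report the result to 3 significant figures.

53.4 minutes

k = ln(C₁/C₂) / (t₂ − t₁) = ln(52.5/7.30) / (181 − 29.0)
  = 1.973 / 152.0 = 0.01298 min⁻¹
t½ = ln 2 / k = ln 2 / 0.01298 ≈ 53.4 minutes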